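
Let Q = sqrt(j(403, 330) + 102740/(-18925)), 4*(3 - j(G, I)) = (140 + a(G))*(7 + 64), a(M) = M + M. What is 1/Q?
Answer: -I*sqrt(962374410370)/127130041 ≈ -0.0077166*I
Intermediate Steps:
a(M) = 2*M
j(G, I) = -2482 - 71*G/2 (j(G, I) = 3 - (140 + 2*G)*(7 + 64)/4 = 3 - (140 + 2*G)*71/4 = 3 - (9940 + 142*G)/4 = 3 + (-2485 - 71*G/2) = -2482 - 71*G/2)
Q = I*sqrt(962374410370)/7570 (Q = sqrt((-2482 - 71/2*403) + 102740/(-18925)) = sqrt((-2482 - 28613/2) + 102740*(-1/18925)) = sqrt(-33577/2 - 20548/3785) = sqrt(-127130041/7570) = I*sqrt(962374410370)/7570 ≈ 129.59*I)
1/Q = 1/(I*sqrt(962374410370)/7570) = -I*sqrt(962374410370)/127130041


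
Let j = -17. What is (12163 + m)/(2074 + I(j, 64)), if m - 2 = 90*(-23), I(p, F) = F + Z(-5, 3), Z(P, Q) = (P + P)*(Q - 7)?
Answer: 3365/726 ≈ 4.6350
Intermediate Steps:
Z(P, Q) = 2*P*(-7 + Q) (Z(P, Q) = (2*P)*(-7 + Q) = 2*P*(-7 + Q))
I(p, F) = 40 + F (I(p, F) = F + 2*(-5)*(-7 + 3) = F + 2*(-5)*(-4) = F + 40 = 40 + F)
m = -2068 (m = 2 + 90*(-23) = 2 - 2070 = -2068)
(12163 + m)/(2074 + I(j, 64)) = (12163 - 2068)/(2074 + (40 + 64)) = 10095/(2074 + 104) = 10095/2178 = 10095*(1/2178) = 3365/726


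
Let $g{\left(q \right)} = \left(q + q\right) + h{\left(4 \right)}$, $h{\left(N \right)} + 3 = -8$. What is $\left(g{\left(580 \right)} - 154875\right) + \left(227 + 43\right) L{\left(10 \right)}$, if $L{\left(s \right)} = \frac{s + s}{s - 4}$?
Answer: $-152826$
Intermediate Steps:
$h{\left(N \right)} = -11$ ($h{\left(N \right)} = -3 - 8 = -11$)
$g{\left(q \right)} = -11 + 2 q$ ($g{\left(q \right)} = \left(q + q\right) - 11 = 2 q - 11 = -11 + 2 q$)
$L{\left(s \right)} = \frac{2 s}{-4 + s}$
$\left(g{\left(580 \right)} - 154875\right) + \left(227 + 43\right) L{\left(10 \right)} = \left(\left(-11 + 2 \cdot 580\right) - 154875\right) + \left(227 + 43\right) 2 \cdot 10 \frac{1}{-4 + 10} = \left(\left(-11 + 1160\right) - 154875\right) + 270 \cdot 2 \cdot 10 \cdot \frac{1}{6} = \left(1149 - 154875\right) + 270 \cdot 2 \cdot 10 \cdot \frac{1}{6} = -153726 + 270 \cdot \frac{10}{3} = -153726 + 900 = -152826$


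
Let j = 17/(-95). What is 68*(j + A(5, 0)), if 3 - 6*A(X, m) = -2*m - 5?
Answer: 22372/285 ≈ 78.498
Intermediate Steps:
A(X, m) = 4/3 + m/3 (A(X, m) = ½ - (-2*m - 5)/6 = ½ - (-5 - 2*m)/6 = ½ + (⅚ + m/3) = 4/3 + m/3)
j = -17/95 (j = 17*(-1/95) = -17/95 ≈ -0.17895)
68*(j + A(5, 0)) = 68*(-17/95 + (4/3 + (⅓)*0)) = 68*(-17/95 + (4/3 + 0)) = 68*(-17/95 + 4/3) = 68*(329/285) = 22372/285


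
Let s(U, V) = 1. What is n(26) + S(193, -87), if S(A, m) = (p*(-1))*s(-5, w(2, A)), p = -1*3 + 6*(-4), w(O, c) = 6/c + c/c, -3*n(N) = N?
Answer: 55/3 ≈ 18.333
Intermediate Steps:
n(N) = -N/3
w(O, c) = 1 + 6/c (w(O, c) = 6/c + 1 = 1 + 6/c)
p = -27 (p = -3 - 24 = -27)
S(A, m) = 27 (S(A, m) = -27*(-1)*1 = 27*1 = 27)
n(26) + S(193, -87) = -1/3*26 + 27 = -26/3 + 27 = 55/3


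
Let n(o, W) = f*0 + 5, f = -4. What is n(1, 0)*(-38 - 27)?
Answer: -325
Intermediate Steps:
n(o, W) = 5 (n(o, W) = -4*0 + 5 = 0 + 5 = 5)
n(1, 0)*(-38 - 27) = 5*(-38 - 27) = 5*(-65) = -325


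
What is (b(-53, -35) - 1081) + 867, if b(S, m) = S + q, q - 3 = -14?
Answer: -278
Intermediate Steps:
q = -11 (q = 3 - 14 = -11)
b(S, m) = -11 + S (b(S, m) = S - 11 = -11 + S)
(b(-53, -35) - 1081) + 867 = ((-11 - 53) - 1081) + 867 = (-64 - 1081) + 867 = -1145 + 867 = -278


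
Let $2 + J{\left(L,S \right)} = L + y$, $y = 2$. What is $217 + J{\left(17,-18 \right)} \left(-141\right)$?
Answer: $-2180$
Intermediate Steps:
$J{\left(L,S \right)} = L$ ($J{\left(L,S \right)} = -2 + \left(L + 2\right) = -2 + \left(2 + L\right) = L$)
$217 + J{\left(17,-18 \right)} \left(-141\right) = 217 + 17 \left(-141\right) = 217 - 2397 = -2180$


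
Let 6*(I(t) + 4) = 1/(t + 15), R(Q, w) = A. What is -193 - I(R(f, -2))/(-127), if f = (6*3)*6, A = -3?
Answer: -1765079/9144 ≈ -193.03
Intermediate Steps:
f = 108 (f = 18*6 = 108)
R(Q, w) = -3
I(t) = -4 + 1/(6*(15 + t)) (I(t) = -4 + 1/(6*(t + 15)) = -4 + 1/(6*(15 + t)))
-193 - I(R(f, -2))/(-127) = -193 - (-359 - 24*(-3))/(6*(15 - 3))/(-127) = -193 - (1/6)*(-359 + 72)/12*(-1)/127 = -193 - (1/6)*(1/12)*(-287)*(-1)/127 = -193 - (-287)*(-1)/(72*127) = -193 - 1*287/9144 = -193 - 287/9144 = -1765079/9144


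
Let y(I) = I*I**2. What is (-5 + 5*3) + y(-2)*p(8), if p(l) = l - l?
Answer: 10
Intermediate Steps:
y(I) = I**3
p(l) = 0
(-5 + 5*3) + y(-2)*p(8) = (-5 + 5*3) + (-2)**3*0 = (-5 + 15) - 8*0 = 10 + 0 = 10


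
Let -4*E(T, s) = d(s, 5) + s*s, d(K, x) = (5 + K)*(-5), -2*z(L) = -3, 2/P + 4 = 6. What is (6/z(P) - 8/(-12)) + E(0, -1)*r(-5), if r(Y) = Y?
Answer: -229/12 ≈ -19.083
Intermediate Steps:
P = 1 (P = 2/(-4 + 6) = 2/2 = 2*(1/2) = 1)
z(L) = 3/2 (z(L) = -1/2*(-3) = 3/2)
d(K, x) = -25 - 5*K
E(T, s) = 25/4 - s**2/4 + 5*s/4 (E(T, s) = -((-25 - 5*s) + s*s)/4 = -((-25 - 5*s) + s**2)/4 = -(-25 + s**2 - 5*s)/4 = 25/4 - s**2/4 + 5*s/4)
(6/z(P) - 8/(-12)) + E(0, -1)*r(-5) = (6/(3/2) - 8/(-12)) + (25/4 - 1/4*(-1)**2 + (5/4)*(-1))*(-5) = (6*(2/3) - 8*(-1/12)) + (25/4 - 1/4*1 - 5/4)*(-5) = (4 + 2/3) + (25/4 - 1/4 - 5/4)*(-5) = 14/3 + (19/4)*(-5) = 14/3 - 95/4 = -229/12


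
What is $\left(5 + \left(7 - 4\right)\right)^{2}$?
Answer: $64$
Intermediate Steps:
$\left(5 + \left(7 - 4\right)\right)^{2} = \left(5 + 3\right)^{2} = 8^{2} = 64$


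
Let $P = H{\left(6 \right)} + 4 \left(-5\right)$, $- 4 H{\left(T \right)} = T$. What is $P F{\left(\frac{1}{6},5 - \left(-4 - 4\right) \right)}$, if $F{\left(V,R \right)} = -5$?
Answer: $\frac{215}{2} \approx 107.5$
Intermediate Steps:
$H{\left(T \right)} = - \frac{T}{4}$
$P = - \frac{43}{2}$ ($P = \left(- \frac{1}{4}\right) 6 + 4 \left(-5\right) = - \frac{3}{2} - 20 = - \frac{43}{2} \approx -21.5$)
$P F{\left(\frac{1}{6},5 - \left(-4 - 4\right) \right)} = \left(- \frac{43}{2}\right) \left(-5\right) = \frac{215}{2}$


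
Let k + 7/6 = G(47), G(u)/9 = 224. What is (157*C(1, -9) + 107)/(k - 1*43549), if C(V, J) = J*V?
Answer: 7836/249205 ≈ 0.031444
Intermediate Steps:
G(u) = 2016 (G(u) = 9*224 = 2016)
k = 12089/6 (k = -7/6 + 2016 = 12089/6 ≈ 2014.8)
(157*C(1, -9) + 107)/(k - 1*43549) = (157*(-9*1) + 107)/(12089/6 - 1*43549) = (157*(-9) + 107)/(12089/6 - 43549) = (-1413 + 107)/(-249205/6) = -1306*(-6/249205) = 7836/249205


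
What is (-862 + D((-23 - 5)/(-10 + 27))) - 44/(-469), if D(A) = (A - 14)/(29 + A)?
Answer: -188093564/218085 ≈ -862.48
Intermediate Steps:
D(A) = (-14 + A)/(29 + A)
(-862 + D((-23 - 5)/(-10 + 27))) - 44/(-469) = (-862 + (-14 + (-23 - 5)/(-10 + 27))/(29 + (-23 - 5)/(-10 + 27))) - 44/(-469) = (-862 + (-14 - 28/17)/(29 - 28/17)) - 44*(-1/469) = (-862 + (-14 - 28*1/17)/(29 - 28*1/17)) + 44/469 = (-862 + (-14 - 28/17)/(29 - 28/17)) + 44/469 = (-862 - 266/17/(465/17)) + 44/469 = (-862 + (17/465)*(-266/17)) + 44/469 = (-862 - 266/465) + 44/469 = -401096/465 + 44/469 = -188093564/218085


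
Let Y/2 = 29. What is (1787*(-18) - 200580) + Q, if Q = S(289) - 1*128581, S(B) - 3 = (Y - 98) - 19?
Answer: -361383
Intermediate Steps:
Y = 58 (Y = 2*29 = 58)
S(B) = -56 (S(B) = 3 + ((58 - 98) - 19) = 3 + (-40 - 19) = 3 - 59 = -56)
Q = -128637 (Q = -56 - 1*128581 = -56 - 128581 = -128637)
(1787*(-18) - 200580) + Q = (1787*(-18) - 200580) - 128637 = (-32166 - 200580) - 128637 = -232746 - 128637 = -361383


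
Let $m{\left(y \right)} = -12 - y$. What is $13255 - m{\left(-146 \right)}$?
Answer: $13121$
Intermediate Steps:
$13255 - m{\left(-146 \right)} = 13255 - \left(-12 - -146\right) = 13255 - \left(-12 + 146\right) = 13255 - 134 = 13121$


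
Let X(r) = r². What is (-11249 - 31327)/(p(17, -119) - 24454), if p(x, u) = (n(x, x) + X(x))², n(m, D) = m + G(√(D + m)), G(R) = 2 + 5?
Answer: -14192/24505 ≈ -0.57915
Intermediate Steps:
G(R) = 7
n(m, D) = 7 + m (n(m, D) = m + 7 = 7 + m)
p(x, u) = (7 + x + x²)² (p(x, u) = ((7 + x) + x²)² = (7 + x + x²)²)
(-11249 - 31327)/(p(17, -119) - 24454) = (-11249 - 31327)/((7 + 17 + 17²)² - 24454) = -42576/((7 + 17 + 289)² - 24454) = -42576/(313² - 24454) = -42576/(97969 - 24454) = -42576/73515 = -42576*1/73515 = -14192/24505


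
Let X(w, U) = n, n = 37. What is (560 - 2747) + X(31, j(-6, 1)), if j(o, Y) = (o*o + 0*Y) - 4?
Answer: -2150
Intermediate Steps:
j(o, Y) = -4 + o² (j(o, Y) = (o² + 0) - 4 = o² - 4 = -4 + o²)
X(w, U) = 37
(560 - 2747) + X(31, j(-6, 1)) = (560 - 2747) + 37 = -2187 + 37 = -2150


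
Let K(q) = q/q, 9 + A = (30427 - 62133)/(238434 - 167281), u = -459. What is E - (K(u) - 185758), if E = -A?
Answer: 13217839904/71153 ≈ 1.8577e+5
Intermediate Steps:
A = -672083/71153 (A = -9 + (30427 - 62133)/(238434 - 167281) = -9 - 31706/71153 = -672083/71153 ≈ -9.4456)
E = 672083/71153 (E = -1*(-672083/71153) = 672083/71153 ≈ 9.4456)
K(q) = 1
E - (K(u) - 185758) = 672083/71153 - (1 - 185758) = 672083/71153 - 1*(-185757) = 672083/71153 + 185757 = 13217839904/71153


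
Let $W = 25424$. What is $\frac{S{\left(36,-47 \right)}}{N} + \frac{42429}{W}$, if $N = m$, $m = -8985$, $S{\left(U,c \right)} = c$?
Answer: $\frac{382419493}{228434640} \approx 1.6741$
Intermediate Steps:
$N = -8985$
$\frac{S{\left(36,-47 \right)}}{N} + \frac{42429}{W} = - \frac{47}{-8985} + \frac{42429}{25424} = \left(-47\right) \left(- \frac{1}{8985}\right) + 42429 \cdot \frac{1}{25424} = \frac{47}{8985} + \frac{42429}{25424} = \frac{382419493}{228434640}$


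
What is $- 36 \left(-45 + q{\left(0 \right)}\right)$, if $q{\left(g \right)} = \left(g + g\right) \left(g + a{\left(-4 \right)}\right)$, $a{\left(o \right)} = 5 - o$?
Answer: $1620$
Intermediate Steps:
$q{\left(g \right)} = 2 g \left(9 + g\right)$ ($q{\left(g \right)} = \left(g + g\right) \left(g + \left(5 - -4\right)\right) = 2 g \left(g + \left(5 + 4\right)\right) = 2 g \left(g + 9\right) = 2 g \left(9 + g\right)$)
$- 36 \left(-45 + q{\left(0 \right)}\right) = - 36 \left(-45 + 2 \cdot 0 \left(9 + 0\right)\right) = - 36 \left(-45 + 2 \cdot 0 \cdot 9\right) = - 36 \left(-45 + 0\right) = \left(-36\right) \left(-45\right) = 1620$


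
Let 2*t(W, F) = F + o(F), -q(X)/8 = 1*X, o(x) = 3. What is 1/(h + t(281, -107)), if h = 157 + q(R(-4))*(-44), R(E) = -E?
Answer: 1/1513 ≈ 0.00066094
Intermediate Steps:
q(X) = -8*X
h = 1565 (h = 157 - (-8)*(-4)*(-44) = 157 - 8*4*(-44) = 157 - 32*(-44) = 157 + 1408 = 1565)
t(W, F) = 3/2 + F/2 (t(W, F) = (F + 3)/2 = (3 + F)/2 = 3/2 + F/2)
1/(h + t(281, -107)) = 1/(1565 + (3/2 + (1/2)*(-107))) = 1/(1565 + (3/2 - 107/2)) = 1/(1565 - 52) = 1/1513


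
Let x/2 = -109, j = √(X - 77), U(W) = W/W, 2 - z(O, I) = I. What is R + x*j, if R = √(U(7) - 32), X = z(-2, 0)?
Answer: I*(√31 - 1090*√3) ≈ -1882.4*I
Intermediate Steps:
z(O, I) = 2 - I
U(W) = 1
X = 2 (X = 2 - 1*0 = 2 + 0 = 2)
j = 5*I*√3 (j = √(2 - 77) = √(-75) = 5*I*√3 ≈ 8.6602*I)
x = -218 (x = 2*(-109) = -218)
R = I*√31 (R = √(1 - 32) = √(-31) = I*√31 ≈ 5.5678*I)
R + x*j = I*√31 - 1090*I*√3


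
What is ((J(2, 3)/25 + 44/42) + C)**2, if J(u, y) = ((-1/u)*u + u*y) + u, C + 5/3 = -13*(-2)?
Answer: 181494784/275625 ≈ 658.48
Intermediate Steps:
C = 73/3 (C = -5/3 - 13*(-2) = -5/3 + 26 = 73/3 ≈ 24.333)
J(u, y) = -1 + u + u*y (J(u, y) = (-1 + u*y) + u = -1 + u + u*y)
((J(2, 3)/25 + 44/42) + C)**2 = (((-1 + 2 + 2*3)/25 + 44/42) + 73/3)**2 = (((-1 + 2 + 6)*(1/25) + 44*(1/42)) + 73/3)**2 = ((7*(1/25) + 22/21) + 73/3)**2 = ((7/25 + 22/21) + 73/3)**2 = (697/525 + 73/3)**2 = (13472/525)**2 = 181494784/275625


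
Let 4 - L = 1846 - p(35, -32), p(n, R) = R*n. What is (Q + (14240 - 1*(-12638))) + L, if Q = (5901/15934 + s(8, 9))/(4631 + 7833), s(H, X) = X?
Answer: 4749750657723/198601376 ≈ 23916.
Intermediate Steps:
L = -2962 (L = 4 - (1846 - (-32)*35) = 4 - (1846 - 1*(-1120)) = 4 - (1846 + 1120) = 4 - 1*2966 = 4 - 2966 = -2962)
Q = 149307/198601376 (Q = (5901/15934 + 9)/(4631 + 7833) = (5901*(1/15934) + 9)/12464 = (5901/15934 + 9)*(1/12464) = (149307/15934)*(1/12464) = 149307/198601376 ≈ 0.00075179)
(Q + (14240 - 1*(-12638))) + L = (149307/198601376 + (14240 - 1*(-12638))) - 2962 = (149307/198601376 + (14240 + 12638)) - 2962 = (149307/198601376 + 26878) - 2962 = 5338007933435/198601376 - 2962 = 4749750657723/198601376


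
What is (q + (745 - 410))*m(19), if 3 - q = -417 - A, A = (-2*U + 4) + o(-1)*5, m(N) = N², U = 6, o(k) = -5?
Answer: 260642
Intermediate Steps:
A = -33 (A = (-2*6 + 4) - 5*5 = (-12 + 4) - 25 = -8 - 25 = -33)
q = 387 (q = 3 - (-417 - 1*(-33)) = 3 - (-417 + 33) = 3 - 1*(-384) = 3 + 384 = 387)
(q + (745 - 410))*m(19) = (387 + (745 - 410))*19² = (387 + 335)*361 = 722*361 = 260642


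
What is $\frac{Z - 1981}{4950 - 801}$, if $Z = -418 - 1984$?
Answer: $- \frac{487}{461} \approx -1.0564$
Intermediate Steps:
$Z = -2402$ ($Z = -418 - 1984 = -2402$)
$\frac{Z - 1981}{4950 - 801} = \frac{-2402 - 1981}{4950 - 801} = - \frac{4383}{4149} = \left(-4383\right) \frac{1}{4149} = - \frac{487}{461}$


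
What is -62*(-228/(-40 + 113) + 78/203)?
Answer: 2516580/14819 ≈ 169.82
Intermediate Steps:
-62*(-228/(-40 + 113) + 78/203) = -62*(-228/73 + 78*(1/203)) = -62*(-228*1/73 + 78/203) = -62*(-228/73 + 78/203) = -62*(-40590/14819) = 2516580/14819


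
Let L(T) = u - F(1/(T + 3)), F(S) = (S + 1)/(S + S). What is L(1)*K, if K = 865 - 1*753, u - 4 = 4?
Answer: 616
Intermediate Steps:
F(S) = (1 + S)/(2*S) (F(S) = (1 + S)/((2*S)) = (1 + S)*(1/(2*S)) = (1 + S)/(2*S))
u = 8 (u = 4 + 4 = 8)
K = 112 (K = 865 - 753 = 112)
L(T) = 8 - (1 + 1/(3 + T))*(3 + T)/2 (L(T) = 8 - (1 + 1/(T + 3))/(2*(1/(T + 3))) = 8 - (1 + 1/(3 + T))/(2*(1/(3 + T))) = 8 - (3 + T)*(1 + 1/(3 + T))/2 = 8 - (1 + 1/(3 + T))*(3 + T)/2)
L(1)*K = (6 - ½*1)*112 = (6 - ½)*112 = (11/2)*112 = 616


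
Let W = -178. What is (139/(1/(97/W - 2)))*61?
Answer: -3840987/178 ≈ -21579.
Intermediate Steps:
(139/(1/(97/W - 2)))*61 = (139/(1/(97/(-178) - 2)))*61 = (139/(1/(97*(-1/178) - 2)))*61 = (139/(1/(-97/178 - 2)))*61 = (139/(1/(-453/178)))*61 = (139/(-178/453))*61 = (139*(-453/178))*61 = -62967/178*61 = -3840987/178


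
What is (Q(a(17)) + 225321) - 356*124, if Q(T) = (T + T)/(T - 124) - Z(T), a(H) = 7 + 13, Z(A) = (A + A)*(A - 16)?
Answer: 2353216/13 ≈ 1.8102e+5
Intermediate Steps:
Z(A) = 2*A*(-16 + A) (Z(A) = (2*A)*(-16 + A) = 2*A*(-16 + A))
a(H) = 20
Q(T) = -2*T*(-16 + T) + 2*T/(-124 + T) (Q(T) = (T + T)/(T - 124) - 2*T*(-16 + T) = (2*T)/(-124 + T) - 2*T*(-16 + T) = 2*T/(-124 + T) - 2*T*(-16 + T) = -2*T*(-16 + T) + 2*T/(-124 + T))
(Q(a(17)) + 225321) - 356*124 = (2*20*(-1983 - 1*20² + 140*20)/(-124 + 20) + 225321) - 356*124 = (2*20*(-1983 - 1*400 + 2800)/(-104) + 225321) - 44144 = (2*20*(-1/104)*(-1983 - 400 + 2800) + 225321) - 44144 = (2*20*(-1/104)*417 + 225321) - 44144 = (-2085/13 + 225321) - 44144 = 2927088/13 - 44144 = 2353216/13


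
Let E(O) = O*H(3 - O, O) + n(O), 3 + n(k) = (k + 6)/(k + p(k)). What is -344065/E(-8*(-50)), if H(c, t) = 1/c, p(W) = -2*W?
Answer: 27318761000/398791 ≈ 68504.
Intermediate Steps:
n(k) = -3 - (6 + k)/k (n(k) = -3 + (k + 6)/(k - 2*k) = -3 + (6 + k)/((-k)) = -3 + (6 + k)*(-1/k) = -3 - (6 + k)/k)
E(O) = -4 - 6/O + O/(3 - O) (E(O) = O/(3 - O) + (-4 - 6/O) = -4 - 6/O + O/(3 - O))
-344065/E(-8*(-50)) = -344065*400*(-3 - 8*(-50))/(18 - 5*(-8*(-50))**2 + 6*(-8*(-50))) = -344065*400*(-3 + 400)/(18 - 5*400**2 + 6*400) = -344065*158800/(18 - 5*160000 + 2400) = -344065*158800/(18 - 800000 + 2400) = -344065/((1/400)*(1/397)*(-797582)) = -344065/(-398791/79400) = -344065*(-79400/398791) = 27318761000/398791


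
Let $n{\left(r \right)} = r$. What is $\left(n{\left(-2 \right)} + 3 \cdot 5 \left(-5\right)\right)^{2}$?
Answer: $5929$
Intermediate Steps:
$\left(n{\left(-2 \right)} + 3 \cdot 5 \left(-5\right)\right)^{2} = \left(-2 + 3 \cdot 5 \left(-5\right)\right)^{2} = \left(-2 + 15 \left(-5\right)\right)^{2} = \left(-2 - 75\right)^{2} = \left(-77\right)^{2} = 5929$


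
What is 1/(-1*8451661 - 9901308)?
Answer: -1/18352969 ≈ -5.4487e-8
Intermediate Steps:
1/(-1*8451661 - 9901308) = 1/(-8451661 - 9901308) = 1/(-18352969) = -1/18352969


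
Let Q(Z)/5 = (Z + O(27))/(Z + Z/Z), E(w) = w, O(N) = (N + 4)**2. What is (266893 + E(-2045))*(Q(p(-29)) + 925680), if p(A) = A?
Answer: 1715842928560/7 ≈ 2.4512e+11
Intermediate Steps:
O(N) = (4 + N)**2
Q(Z) = 5*(961 + Z)/(1 + Z) (Q(Z) = 5*((Z + (4 + 27)**2)/(Z + Z/Z)) = 5*((Z + 31**2)/(Z + 1)) = 5*((Z + 961)/(1 + Z)) = 5*((961 + Z)/(1 + Z)) = 5*(961 + Z)/(1 + Z))
(266893 + E(-2045))*(Q(p(-29)) + 925680) = (266893 - 2045)*(5*(961 - 29)/(1 - 29) + 925680) = 264848*(5*932/(-28) + 925680) = 264848*(5*(-1/28)*932 + 925680) = 264848*(-1165/7 + 925680) = 264848*(6478595/7) = 1715842928560/7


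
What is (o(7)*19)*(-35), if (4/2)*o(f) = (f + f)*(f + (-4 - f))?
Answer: 18620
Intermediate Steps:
o(f) = -4*f (o(f) = ((f + f)*(f + (-4 - f)))/2 = ((2*f)*(-4))/2 = (-8*f)/2 = -4*f)
(o(7)*19)*(-35) = (-4*7*19)*(-35) = -28*19*(-35) = -532*(-35) = 18620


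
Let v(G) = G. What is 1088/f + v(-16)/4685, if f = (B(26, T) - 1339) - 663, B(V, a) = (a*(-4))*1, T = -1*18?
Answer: -512816/904205 ≈ -0.56715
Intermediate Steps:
T = -18
B(V, a) = -4*a (B(V, a) = -4*a*1 = -4*a)
f = -1930 (f = (-4*(-18) - 1339) - 663 = (72 - 1339) - 663 = -1267 - 663 = -1930)
1088/f + v(-16)/4685 = 1088/(-1930) - 16/4685 = 1088*(-1/1930) - 16*1/4685 = -544/965 - 16/4685 = -512816/904205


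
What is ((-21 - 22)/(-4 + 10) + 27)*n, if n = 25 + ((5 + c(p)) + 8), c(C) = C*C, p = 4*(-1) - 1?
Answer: 2499/2 ≈ 1249.5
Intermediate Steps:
p = -5 (p = -4 - 1 = -5)
c(C) = C²
n = 63 (n = 25 + ((5 + (-5)²) + 8) = 25 + ((5 + 25) + 8) = 25 + (30 + 8) = 25 + 38 = 63)
((-21 - 22)/(-4 + 10) + 27)*n = ((-21 - 22)/(-4 + 10) + 27)*63 = (-43/6 + 27)*63 = (119/6)*63 = 2499/2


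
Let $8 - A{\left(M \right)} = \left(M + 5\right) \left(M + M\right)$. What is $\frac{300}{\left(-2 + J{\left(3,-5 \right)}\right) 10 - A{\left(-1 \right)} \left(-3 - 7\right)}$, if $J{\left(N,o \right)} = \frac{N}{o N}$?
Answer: $\frac{50}{23} \approx 2.1739$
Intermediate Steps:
$J{\left(N,o \right)} = \frac{1}{o}$ ($J{\left(N,o \right)} = \frac{N}{N o} = N \frac{1}{N o} = \frac{1}{o}$)
$A{\left(M \right)} = 8 - 2 M \left(5 + M\right)$ ($A{\left(M \right)} = 8 - \left(M + 5\right) \left(M + M\right) = 8 - \left(5 + M\right) 2 M = 8 - 2 M \left(5 + M\right)$)
$\frac{300}{\left(-2 + J{\left(3,-5 \right)}\right) 10 - A{\left(-1 \right)} \left(-3 - 7\right)} = \frac{300}{\left(-2 + \frac{1}{-5}\right) 10 - \left(8 - -10 - 2 \left(-1\right)^{2}\right) \left(-3 - 7\right)} = \frac{300}{\left(-2 - \frac{1}{5}\right) 10 - \left(8 + 10 - 2\right) \left(-10\right)} = \frac{300}{\left(- \frac{11}{5}\right) 10 - \left(8 + 10 - 2\right) \left(-10\right)} = \frac{300}{-22 - 16 \left(-10\right)} = \frac{300}{-22 - -160} = \frac{300}{-22 + 160} = \frac{300}{138} = 300 \cdot \frac{1}{138} = \frac{50}{23}$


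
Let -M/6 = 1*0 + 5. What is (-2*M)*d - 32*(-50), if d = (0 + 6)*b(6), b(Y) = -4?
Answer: 160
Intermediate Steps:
M = -30 (M = -6*(1*0 + 5) = -6*(0 + 5) = -6*5 = -30)
d = -24 (d = (0 + 6)*(-4) = 6*(-4) = -24)
(-2*M)*d - 32*(-50) = -2*(-30)*(-24) - 32*(-50) = 60*(-24) + 1600 = -1440 + 1600 = 160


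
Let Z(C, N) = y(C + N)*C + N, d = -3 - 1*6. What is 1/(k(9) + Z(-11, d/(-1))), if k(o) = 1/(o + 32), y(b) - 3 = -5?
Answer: 41/1272 ≈ 0.032233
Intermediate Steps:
y(b) = -2 (y(b) = 3 - 5 = -2)
k(o) = 1/(32 + o)
d = -9 (d = -3 - 6 = -9)
Z(C, N) = N - 2*C (Z(C, N) = -2*C + N = N - 2*C)
1/(k(9) + Z(-11, d/(-1))) = 1/(1/(32 + 9) + (-9/(-1) - 2*(-11))) = 1/(1/41 + (-9*(-1) + 22)) = 1/(1/41 + (9 + 22)) = 1/(1/41 + 31) = 1/(1272/41) = 41/1272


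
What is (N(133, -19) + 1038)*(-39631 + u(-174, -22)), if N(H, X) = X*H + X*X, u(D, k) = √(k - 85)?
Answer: 44703768 - 1128*I*√107 ≈ 4.4704e+7 - 11668.0*I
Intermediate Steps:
u(D, k) = √(-85 + k)
N(H, X) = X² + H*X (N(H, X) = H*X + X² = X² + H*X)
(N(133, -19) + 1038)*(-39631 + u(-174, -22)) = (-19*(133 - 19) + 1038)*(-39631 + √(-85 - 22)) = (-19*114 + 1038)*(-39631 + √(-107)) = (-2166 + 1038)*(-39631 + I*√107) = -1128*(-39631 + I*√107) = 44703768 - 1128*I*√107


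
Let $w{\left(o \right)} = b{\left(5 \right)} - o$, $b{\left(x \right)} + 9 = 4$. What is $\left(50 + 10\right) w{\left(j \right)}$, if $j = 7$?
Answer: $-720$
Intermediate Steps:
$b{\left(x \right)} = -5$ ($b{\left(x \right)} = -9 + 4 = -5$)
$w{\left(o \right)} = -5 - o$
$\left(50 + 10\right) w{\left(j \right)} = \left(50 + 10\right) \left(-5 - 7\right) = 60 \left(-5 - 7\right) = 60 \left(-12\right) = -720$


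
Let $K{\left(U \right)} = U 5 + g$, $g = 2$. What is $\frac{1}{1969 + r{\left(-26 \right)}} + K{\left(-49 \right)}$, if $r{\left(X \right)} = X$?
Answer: $- \frac{472148}{1943} \approx -243.0$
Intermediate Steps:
$K{\left(U \right)} = 2 + 5 U$ ($K{\left(U \right)} = U 5 + 2 = 5 U + 2 = 2 + 5 U$)
$\frac{1}{1969 + r{\left(-26 \right)}} + K{\left(-49 \right)} = \frac{1}{1969 - 26} + \left(2 + 5 \left(-49\right)\right) = \frac{1}{1943} + \left(2 - 245\right) = \frac{1}{1943} - 243 = - \frac{472148}{1943}$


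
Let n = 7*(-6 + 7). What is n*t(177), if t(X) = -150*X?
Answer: -185850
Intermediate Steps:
n = 7 (n = 7*1 = 7)
n*t(177) = 7*(-150*177) = 7*(-26550) = -185850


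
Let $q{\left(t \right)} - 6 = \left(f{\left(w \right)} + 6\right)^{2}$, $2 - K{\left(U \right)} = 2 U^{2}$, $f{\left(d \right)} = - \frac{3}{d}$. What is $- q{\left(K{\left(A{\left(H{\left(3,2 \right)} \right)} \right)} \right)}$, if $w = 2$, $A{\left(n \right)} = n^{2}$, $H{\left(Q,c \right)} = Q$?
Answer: $- \frac{105}{4} \approx -26.25$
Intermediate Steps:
$K{\left(U \right)} = 2 - 2 U^{2}$
$q{\left(t \right)} = \frac{105}{4}$ ($q{\left(t \right)} = 6 + \left(- \frac{3}{2} + 6\right)^{2} = 6 + \left(\frac{9}{2}\right)^{2} = 6 + \frac{81}{4} = \frac{105}{4}$)
$- q{\left(K{\left(A{\left(H{\left(3,2 \right)} \right)} \right)} \right)} = \left(-1\right) \frac{105}{4} = - \frac{105}{4}$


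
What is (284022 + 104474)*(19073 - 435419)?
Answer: -161748755616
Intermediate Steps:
(284022 + 104474)*(19073 - 435419) = 388496*(-416346) = -161748755616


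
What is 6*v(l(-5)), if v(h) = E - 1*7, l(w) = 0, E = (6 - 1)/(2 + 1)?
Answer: -32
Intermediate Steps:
E = 5/3 ≈ 1.6667
v(h) = -16/3 (v(h) = 5/3 - 1*7 = 5/3 - 7 = -16/3)
6*v(l(-5)) = 6*(-16/3) = -32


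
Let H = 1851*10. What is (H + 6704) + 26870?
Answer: 52084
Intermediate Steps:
H = 18510
(H + 6704) + 26870 = (18510 + 6704) + 26870 = 25214 + 26870 = 52084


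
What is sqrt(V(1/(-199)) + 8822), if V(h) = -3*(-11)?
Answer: sqrt(8855) ≈ 94.101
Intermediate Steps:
V(h) = 33
sqrt(V(1/(-199)) + 8822) = sqrt(33 + 8822) = sqrt(8855)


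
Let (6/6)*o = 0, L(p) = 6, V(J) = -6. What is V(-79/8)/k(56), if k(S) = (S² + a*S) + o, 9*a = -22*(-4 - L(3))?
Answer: -27/20272 ≈ -0.0013319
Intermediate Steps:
o = 0
a = 220/9 (a = (-22*(-4 - 1*6))/9 = (-22*(-4 - 6))/9 = (-22*(-10))/9 = (⅑)*220 = 220/9 ≈ 24.444)
k(S) = S² + 220*S/9 (k(S) = (S² + 220*S/9) + 0 = S² + 220*S/9)
V(-79/8)/k(56) = -6*9/(56*(220 + 9*56)) = -6*9/(56*(220 + 504)) = -6/((⅑)*56*724) = -6/40544/9 = -6*9/40544 = -27/20272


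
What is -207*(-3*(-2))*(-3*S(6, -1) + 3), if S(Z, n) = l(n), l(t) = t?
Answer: -7452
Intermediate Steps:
S(Z, n) = n
-207*(-3*(-2))*(-3*S(6, -1) + 3) = -207*(-3*(-2))*(-3*(-1) + 3) = -1242*(3 + 3) = -1242*6 = -207*36 = -7452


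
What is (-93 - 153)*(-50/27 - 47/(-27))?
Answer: 82/3 ≈ 27.333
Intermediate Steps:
(-93 - 153)*(-50/27 - 47/(-27)) = -246*(-50*1/27 - 47*(-1/27)) = -246*(-50/27 + 47/27) = -246*(-⅑) = 82/3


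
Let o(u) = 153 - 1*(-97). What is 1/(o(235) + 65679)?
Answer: 1/65929 ≈ 1.5168e-5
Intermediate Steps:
o(u) = 250 (o(u) = 153 + 97 = 250)
1/(o(235) + 65679) = 1/(250 + 65679) = 1/65929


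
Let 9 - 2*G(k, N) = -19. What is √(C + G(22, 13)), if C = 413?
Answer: √427 ≈ 20.664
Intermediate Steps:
G(k, N) = 14 (G(k, N) = 9/2 - ½*(-19) = 9/2 + 19/2 = 14)
√(C + G(22, 13)) = √(413 + 14) = √427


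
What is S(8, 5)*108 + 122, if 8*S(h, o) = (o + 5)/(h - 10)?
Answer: 109/2 ≈ 54.500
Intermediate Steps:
S(h, o) = (5 + o)/(8*(-10 + h)) (S(h, o) = ((o + 5)/(h - 10))/8 = ((5 + o)/(-10 + h))/8 = (5 + o)/(8*(-10 + h)))
S(8, 5)*108 + 122 = ((5 + 5)/(8*(-10 + 8)))*108 + 122 = ((⅛)*10/(-2))*108 + 122 = ((⅛)*(-½)*10)*108 + 122 = -5/8*108 + 122 = -135/2 + 122 = 109/2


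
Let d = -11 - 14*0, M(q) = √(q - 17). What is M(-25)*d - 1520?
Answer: -1520 - 11*I*√42 ≈ -1520.0 - 71.288*I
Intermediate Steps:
M(q) = √(-17 + q)
d = -11 (d = -11 + 0 = -11)
M(-25)*d - 1520 = √(-17 - 25)*(-11) - 1520 = √(-42)*(-11) - 1520 = (I*√42)*(-11) - 1520 = -11*I*√42 - 1520 = -1520 - 11*I*√42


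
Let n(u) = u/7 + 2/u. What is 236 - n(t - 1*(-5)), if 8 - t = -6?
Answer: 31013/133 ≈ 233.18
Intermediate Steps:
t = 14 (t = 8 - 1*(-6) = 8 + 6 = 14)
n(u) = 2/u + u/7 (n(u) = u*(⅐) + 2/u = u/7 + 2/u = 2/u + u/7)
236 - n(t - 1*(-5)) = 236 - (2/(14 - 1*(-5)) + (14 - 1*(-5))/7) = 236 - (2/(14 + 5) + (14 + 5)/7) = 236 - (2/19 + (⅐)*19) = 236 - (2*(1/19) + 19/7) = 236 - (2/19 + 19/7) = 236 - 1*375/133 = 236 - 375/133 = 31013/133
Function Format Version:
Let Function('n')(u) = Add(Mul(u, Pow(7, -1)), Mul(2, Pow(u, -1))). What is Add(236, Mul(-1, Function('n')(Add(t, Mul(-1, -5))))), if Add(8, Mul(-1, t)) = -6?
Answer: Rational(31013, 133) ≈ 233.18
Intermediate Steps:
t = 14 (t = Add(8, Mul(-1, -6)) = Add(8, 6) = 14)
Function('n')(u) = Add(Mul(2, Pow(u, -1)), Mul(Rational(1, 7), u)) (Function('n')(u) = Add(Mul(u, Rational(1, 7)), Mul(2, Pow(u, -1))) = Add(Mul(Rational(1, 7), u), Mul(2, Pow(u, -1))) = Add(Mul(2, Pow(u, -1)), Mul(Rational(1, 7), u)))
Add(236, Mul(-1, Function('n')(Add(t, Mul(-1, -5))))) = Add(236, Mul(-1, Add(Mul(2, Pow(Add(14, Mul(-1, -5)), -1)), Mul(Rational(1, 7), Add(14, Mul(-1, -5)))))) = Add(236, Mul(-1, Add(Mul(2, Pow(Add(14, 5), -1)), Mul(Rational(1, 7), Add(14, 5))))) = Add(236, Mul(-1, Add(Mul(2, Pow(19, -1)), Mul(Rational(1, 7), 19)))) = Add(236, Mul(-1, Add(Mul(2, Rational(1, 19)), Rational(19, 7)))) = Add(236, Mul(-1, Add(Rational(2, 19), Rational(19, 7)))) = Add(236, Mul(-1, Rational(375, 133))) = Add(236, Rational(-375, 133)) = Rational(31013, 133)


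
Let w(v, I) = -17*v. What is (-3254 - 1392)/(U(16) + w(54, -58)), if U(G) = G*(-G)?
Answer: 2323/587 ≈ 3.9574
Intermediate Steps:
U(G) = -G**2
(-3254 - 1392)/(U(16) + w(54, -58)) = (-3254 - 1392)/(-1*16**2 - 17*54) = -4646/(-1*256 - 918) = -4646/(-256 - 918) = -4646/(-1174) = -4646*(-1/1174) = 2323/587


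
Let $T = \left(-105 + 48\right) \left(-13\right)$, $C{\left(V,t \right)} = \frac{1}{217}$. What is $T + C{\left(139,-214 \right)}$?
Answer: $\frac{160798}{217} \approx 741.0$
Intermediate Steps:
$C{\left(V,t \right)} = \frac{1}{217}$
$T = 741$ ($T = \left(-57\right) \left(-13\right) = 741$)
$T + C{\left(139,-214 \right)} = 741 + \frac{1}{217} = \frac{160798}{217}$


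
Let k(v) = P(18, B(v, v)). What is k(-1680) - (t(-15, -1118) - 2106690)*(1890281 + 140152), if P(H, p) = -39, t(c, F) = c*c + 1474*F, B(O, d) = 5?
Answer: 7623051563862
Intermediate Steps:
t(c, F) = c**2 + 1474*F
k(v) = -39
k(-1680) - (t(-15, -1118) - 2106690)*(1890281 + 140152) = -39 - (((-15)**2 + 1474*(-1118)) - 2106690)*(1890281 + 140152) = -39 - ((225 - 1647932) - 2106690)*2030433 = -39 - (-1647707 - 2106690)*2030433 = -39 - (-3754397)*2030433 = -39 - 1*(-7623051563901) = -39 + 7623051563901 = 7623051563862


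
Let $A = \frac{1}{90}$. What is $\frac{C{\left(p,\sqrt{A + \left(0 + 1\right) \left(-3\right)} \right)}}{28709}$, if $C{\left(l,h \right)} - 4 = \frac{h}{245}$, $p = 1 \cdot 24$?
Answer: $\frac{4}{28709} + \frac{i \sqrt{2690}}{211011150} \approx 0.00013933 + 2.4579 \cdot 10^{-7} i$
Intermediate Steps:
$A = \frac{1}{90} \approx 0.011111$
$p = 24$
$C{\left(l,h \right)} = 4 + \frac{h}{245}$
$\frac{C{\left(p,\sqrt{A + \left(0 + 1\right) \left(-3\right)} \right)}}{28709} = \frac{4 + \frac{\sqrt{\frac{1}{90} + \left(0 + 1\right) \left(-3\right)}}{245}}{28709} = \left(4 + \frac{\sqrt{\frac{1}{90} + 1 \left(-3\right)}}{245}\right) \frac{1}{28709} = \left(4 + \frac{\sqrt{\frac{1}{90} - 3}}{245}\right) \frac{1}{28709} = \left(4 + \frac{\sqrt{- \frac{269}{90}}}{245}\right) \frac{1}{28709} = \left(4 + \frac{\frac{1}{30} i \sqrt{2690}}{245}\right) \frac{1}{28709} = \left(4 + \frac{i \sqrt{2690}}{7350}\right) \frac{1}{28709} = \frac{4}{28709} + \frac{i \sqrt{2690}}{211011150}$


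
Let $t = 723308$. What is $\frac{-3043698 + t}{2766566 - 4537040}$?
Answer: $\frac{1160195}{885237} \approx 1.3106$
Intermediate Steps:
$\frac{-3043698 + t}{2766566 - 4537040} = \frac{-3043698 + 723308}{2766566 - 4537040} = - \frac{2320390}{-1770474} = \left(-2320390\right) \left(- \frac{1}{1770474}\right) = \frac{1160195}{885237}$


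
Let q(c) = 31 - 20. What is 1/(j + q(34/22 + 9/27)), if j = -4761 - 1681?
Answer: -1/6431 ≈ -0.00015550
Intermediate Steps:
q(c) = 11
j = -6442
1/(j + q(34/22 + 9/27)) = 1/(-6442 + 11) = 1/(-6431) = -1/6431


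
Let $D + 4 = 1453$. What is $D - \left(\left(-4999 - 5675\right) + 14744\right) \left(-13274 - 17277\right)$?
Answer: $124344019$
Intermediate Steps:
$D = 1449$ ($D = -4 + 1453 = 1449$)
$D - \left(\left(-4999 - 5675\right) + 14744\right) \left(-13274 - 17277\right) = 1449 - \left(\left(-4999 - 5675\right) + 14744\right) \left(-13274 - 17277\right) = 1449 - \left(-10674 + 14744\right) \left(-30551\right) = 1449 - 4070 \left(-30551\right) = 1449 - -124342570 = 1449 + 124342570 = 124344019$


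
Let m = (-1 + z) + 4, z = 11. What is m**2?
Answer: 196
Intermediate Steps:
m = 14 (m = (-1 + 11) + 4 = 10 + 4 = 14)
m**2 = 14**2 = 196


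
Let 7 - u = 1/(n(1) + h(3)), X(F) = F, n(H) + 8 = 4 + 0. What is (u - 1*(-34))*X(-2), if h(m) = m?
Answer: -84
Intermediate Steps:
n(H) = -4 (n(H) = -8 + (4 + 0) = -8 + 4 = -4)
u = 8 (u = 7 - 1/(-4 + 3) = 7 - 1/(-1) = 7 - 1*(-1) = 7 + 1 = 8)
(u - 1*(-34))*X(-2) = (8 - 1*(-34))*(-2) = (8 + 34)*(-2) = 42*(-2) = -84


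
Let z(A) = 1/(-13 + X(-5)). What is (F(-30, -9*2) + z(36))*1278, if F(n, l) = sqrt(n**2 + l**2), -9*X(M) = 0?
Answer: -1278/13 + 7668*sqrt(34) ≈ 44613.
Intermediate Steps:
X(M) = 0 (X(M) = -1/9*0 = 0)
z(A) = -1/13 (z(A) = 1/(-13 + 0) = 1/(-13) = -1/13)
F(n, l) = sqrt(l**2 + n**2)
(F(-30, -9*2) + z(36))*1278 = (sqrt((-9*2)**2 + (-30)**2) - 1/13)*1278 = (sqrt((-18)**2 + 900) - 1/13)*1278 = (sqrt(324 + 900) - 1/13)*1278 = (sqrt(1224) - 1/13)*1278 = (6*sqrt(34) - 1/13)*1278 = (-1/13 + 6*sqrt(34))*1278 = -1278/13 + 7668*sqrt(34)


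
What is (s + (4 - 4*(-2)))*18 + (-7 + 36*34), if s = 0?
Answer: 1433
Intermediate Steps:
(s + (4 - 4*(-2)))*18 + (-7 + 36*34) = (0 + (4 - 4*(-2)))*18 + (-7 + 36*34) = (0 + (4 + 8))*18 + (-7 + 1224) = (0 + 12)*18 + 1217 = 12*18 + 1217 = 216 + 1217 = 1433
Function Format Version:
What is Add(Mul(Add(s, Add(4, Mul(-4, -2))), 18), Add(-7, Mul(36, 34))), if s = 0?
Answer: 1433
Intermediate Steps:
Add(Mul(Add(s, Add(4, Mul(-4, -2))), 18), Add(-7, Mul(36, 34))) = Add(Mul(Add(0, Add(4, Mul(-4, -2))), 18), Add(-7, Mul(36, 34))) = Add(Mul(Add(0, Add(4, 8)), 18), Add(-7, 1224)) = Add(Mul(Add(0, 12), 18), 1217) = Add(Mul(12, 18), 1217) = Add(216, 1217) = 1433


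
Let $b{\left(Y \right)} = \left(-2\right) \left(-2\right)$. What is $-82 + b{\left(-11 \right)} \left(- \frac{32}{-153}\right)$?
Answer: $- \frac{12418}{153} \approx -81.163$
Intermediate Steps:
$b{\left(Y \right)} = 4$
$-82 + b{\left(-11 \right)} \left(- \frac{32}{-153}\right) = -82 + 4 \left(- \frac{32}{-153}\right) = -82 + 4 \left(\left(-32\right) \left(- \frac{1}{153}\right)\right) = -82 + 4 \cdot \frac{32}{153} = -82 + \frac{128}{153} = - \frac{12418}{153}$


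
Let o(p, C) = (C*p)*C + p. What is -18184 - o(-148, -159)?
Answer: 3723552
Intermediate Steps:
o(p, C) = p + p*C**2 (o(p, C) = p*C**2 + p = p + p*C**2)
-18184 - o(-148, -159) = -18184 - (-148)*(1 + (-159)**2) = -18184 - (-148)*(1 + 25281) = -18184 - (-148)*25282 = -18184 - 1*(-3741736) = -18184 + 3741736 = 3723552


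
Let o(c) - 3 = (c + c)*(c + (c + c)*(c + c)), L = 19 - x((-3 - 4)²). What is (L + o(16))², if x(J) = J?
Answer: 1105762009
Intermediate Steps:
L = -30 (L = 19 - (-3 - 4)² = 19 - 1*(-7)² = 19 - 1*49 = 19 - 49 = -30)
o(c) = 3 + 2*c*(c + 4*c²) (o(c) = 3 + (c + c)*(c + (c + c)*(c + c)) = 3 + (2*c)*(c + (2*c)*(2*c)) = 3 + (2*c)*(c + 4*c²) = 3 + 2*c*(c + 4*c²))
(L + o(16))² = (-30 + (3 + 2*16² + 8*16³))² = (-30 + (3 + 2*256 + 8*4096))² = (-30 + (3 + 512 + 32768))² = (-30 + 33283)² = 33253² = 1105762009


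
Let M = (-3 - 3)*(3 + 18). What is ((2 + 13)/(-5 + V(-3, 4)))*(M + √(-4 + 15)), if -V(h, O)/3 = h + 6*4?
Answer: 945/34 - 15*√11/68 ≈ 27.063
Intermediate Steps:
V(h, O) = -72 - 3*h (V(h, O) = -3*(h + 6*4) = -3*(h + 24) = -3*(24 + h) = -72 - 3*h)
M = -126 (M = -6*21 = -126)
((2 + 13)/(-5 + V(-3, 4)))*(M + √(-4 + 15)) = ((2 + 13)/(-5 + (-72 - 3*(-3))))*(-126 + √(-4 + 15)) = (15/(-5 + (-72 + 9)))*(-126 + √11) = (15/(-5 - 63))*(-126 + √11) = (15/(-68))*(-126 + √11) = (15*(-1/68))*(-126 + √11) = -15*(-126 + √11)/68 = 945/34 - 15*√11/68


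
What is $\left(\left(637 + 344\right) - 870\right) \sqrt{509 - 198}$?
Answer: $111 \sqrt{311} \approx 1957.5$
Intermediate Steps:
$\left(\left(637 + 344\right) - 870\right) \sqrt{509 - 198} = \left(981 - 870\right) \sqrt{509 - 198} = 111 \sqrt{311}$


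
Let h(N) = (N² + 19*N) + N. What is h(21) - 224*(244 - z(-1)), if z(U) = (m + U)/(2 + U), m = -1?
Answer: -54243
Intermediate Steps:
z(U) = (-1 + U)/(2 + U)
h(N) = N² + 20*N
h(21) - 224*(244 - z(-1)) = 21*(20 + 21) - 224*(244 - (-1 - 1)/(2 - 1)) = 21*41 - 224*(244 - (-2)/1) = 861 - 224*(244 - (-2)) = 861 - 224*(244 - 1*(-2)) = 861 - 224*(244 + 2) = 861 - 224*246 = 861 - 55104 = -54243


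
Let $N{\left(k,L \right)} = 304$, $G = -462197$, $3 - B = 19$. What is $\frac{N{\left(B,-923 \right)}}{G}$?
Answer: $- \frac{304}{462197} \approx -0.00065773$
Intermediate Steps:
$B = -16$ ($B = 3 - 19 = -16$)
$\frac{N{\left(B,-923 \right)}}{G} = \frac{304}{-462197} = 304 \left(- \frac{1}{462197}\right) = - \frac{304}{462197}$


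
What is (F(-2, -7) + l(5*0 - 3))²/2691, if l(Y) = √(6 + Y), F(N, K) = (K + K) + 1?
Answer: (13 - √3)²/2691 ≈ 0.047182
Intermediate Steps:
F(N, K) = 1 + 2*K (F(N, K) = 2*K + 1 = 1 + 2*K)
(F(-2, -7) + l(5*0 - 3))²/2691 = ((1 + 2*(-7)) + √(6 + (5*0 - 3)))²/2691 = ((1 - 14) + √(6 + (0 - 3)))²*(1/2691) = (-13 + √(6 - 3))²*(1/2691) = (-13 + √3)²*(1/2691) = (-13 + √3)²/2691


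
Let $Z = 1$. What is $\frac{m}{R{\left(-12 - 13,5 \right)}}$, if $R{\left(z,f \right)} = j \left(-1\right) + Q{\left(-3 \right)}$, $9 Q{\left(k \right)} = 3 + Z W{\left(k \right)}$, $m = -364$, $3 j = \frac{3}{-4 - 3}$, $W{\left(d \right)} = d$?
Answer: $-2548$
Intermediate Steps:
$j = - \frac{1}{7}$ ($j = \frac{3 \frac{1}{-4 - 3}}{3} = \frac{3 \frac{1}{-7}}{3} = \frac{3 \left(- \frac{1}{7}\right)}{3} = \frac{1}{3} \left(- \frac{3}{7}\right) = - \frac{1}{7} \approx -0.14286$)
$Q{\left(k \right)} = \frac{1}{3} + \frac{k}{9}$ ($Q{\left(k \right)} = \frac{3 + 1 k}{9} = \frac{3 + k}{9} = \frac{1}{3} + \frac{k}{9}$)
$R{\left(z,f \right)} = \frac{1}{7}$ ($R{\left(z,f \right)} = \left(- \frac{1}{7}\right) \left(-1\right) + \left(\frac{1}{3} + \frac{1}{9} \left(-3\right)\right) = \frac{1}{7} + \left(\frac{1}{3} - \frac{1}{3}\right) = \frac{1}{7} + 0 = \frac{1}{7}$)
$\frac{m}{R{\left(-12 - 13,5 \right)}} = - 364 \frac{1}{\frac{1}{7}} = \left(-364\right) 7 = -2548$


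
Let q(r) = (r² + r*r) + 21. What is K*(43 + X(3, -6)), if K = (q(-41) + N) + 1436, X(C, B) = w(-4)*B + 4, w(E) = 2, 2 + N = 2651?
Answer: 261380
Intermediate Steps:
N = 2649 (N = -2 + 2651 = 2649)
q(r) = 21 + 2*r² (q(r) = (r² + r²) + 21 = 2*r² + 21 = 21 + 2*r²)
X(C, B) = 4 + 2*B (X(C, B) = 2*B + 4 = 4 + 2*B)
K = 7468 (K = ((21 + 2*(-41)²) + 2649) + 1436 = ((21 + 2*1681) + 2649) + 1436 = ((21 + 3362) + 2649) + 1436 = (3383 + 2649) + 1436 = 6032 + 1436 = 7468)
K*(43 + X(3, -6)) = 7468*(43 + (4 + 2*(-6))) = 7468*(43 + (4 - 12)) = 7468*(43 - 8) = 7468*35 = 261380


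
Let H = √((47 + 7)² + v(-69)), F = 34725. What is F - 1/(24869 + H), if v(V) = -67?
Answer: 21476173209331/618464312 + √2849/618464312 ≈ 34725.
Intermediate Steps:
H = √2849 (H = √((47 + 7)² - 67) = √(54² - 67) = √(2916 - 67) = √2849 ≈ 53.376)
F - 1/(24869 + H) = 34725 - 1/(24869 + √2849)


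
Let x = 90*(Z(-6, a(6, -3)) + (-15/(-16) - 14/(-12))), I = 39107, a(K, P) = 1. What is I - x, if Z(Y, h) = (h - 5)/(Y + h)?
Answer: 310765/8 ≈ 38846.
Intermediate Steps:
Z(Y, h) = (-5 + h)/(Y + h)
x = 2091/8 (x = 90*((-5 + 1)/(-6 + 1) + (-15/(-16) - 14/(-12))) = 90*(-4/(-5) + (-15*(-1/16) - 14*(-1/12))) = 90*(-1/5*(-4) + (15/16 + 7/6)) = 90*(4/5 + 101/48) = 90*(697/240) = 2091/8 ≈ 261.38)
I - x = 39107 - 1*2091/8 = 39107 - 2091/8 = 310765/8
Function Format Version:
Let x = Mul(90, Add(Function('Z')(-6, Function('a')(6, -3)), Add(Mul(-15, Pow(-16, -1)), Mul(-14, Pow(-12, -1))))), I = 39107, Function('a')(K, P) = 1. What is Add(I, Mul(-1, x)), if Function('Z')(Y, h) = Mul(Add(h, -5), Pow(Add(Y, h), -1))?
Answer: Rational(310765, 8) ≈ 38846.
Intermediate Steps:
Function('Z')(Y, h) = Mul(Pow(Add(Y, h), -1), Add(-5, h)) (Function('Z')(Y, h) = Mul(Add(-5, h), Pow(Add(Y, h), -1)) = Mul(Pow(Add(Y, h), -1), Add(-5, h)))
x = Rational(2091, 8) (x = Mul(90, Add(Mul(Pow(Add(-6, 1), -1), Add(-5, 1)), Add(Mul(-15, Pow(-16, -1)), Mul(-14, Pow(-12, -1))))) = Mul(90, Add(Mul(Pow(-5, -1), -4), Add(Mul(-15, Rational(-1, 16)), Mul(-14, Rational(-1, 12))))) = Mul(90, Add(Mul(Rational(-1, 5), -4), Add(Rational(15, 16), Rational(7, 6)))) = Mul(90, Add(Rational(4, 5), Rational(101, 48))) = Mul(90, Rational(697, 240)) = Rational(2091, 8) ≈ 261.38)
Add(I, Mul(-1, x)) = Add(39107, Mul(-1, Rational(2091, 8))) = Add(39107, Rational(-2091, 8)) = Rational(310765, 8)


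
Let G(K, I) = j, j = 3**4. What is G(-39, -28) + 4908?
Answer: 4989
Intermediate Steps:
j = 81
G(K, I) = 81
G(-39, -28) + 4908 = 81 + 4908 = 4989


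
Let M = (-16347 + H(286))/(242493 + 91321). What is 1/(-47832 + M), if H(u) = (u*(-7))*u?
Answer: -333814/15967580167 ≈ -2.0906e-5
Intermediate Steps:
H(u) = -7*u**2 (H(u) = (-7*u)*u = -7*u**2)
M = -588919/333814 (M = (-16347 - 7*286**2)/(242493 + 91321) = (-16347 - 7*81796)/333814 = (-16347 - 572572)*(1/333814) = -588919*1/333814 = -588919/333814 ≈ -1.7642)
1/(-47832 + M) = 1/(-47832 - 588919/333814) = 1/(-15967580167/333814) = -333814/15967580167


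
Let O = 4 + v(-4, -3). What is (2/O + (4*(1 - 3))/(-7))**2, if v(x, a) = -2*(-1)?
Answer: 961/441 ≈ 2.1791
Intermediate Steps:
v(x, a) = 2
O = 6 (O = 4 + 2 = 6)
(2/O + (4*(1 - 3))/(-7))**2 = (2/6 + (4*(1 - 3))/(-7))**2 = (2*(1/6) + (4*(-2))*(-1/7))**2 = (1/3 - 8*(-1/7))**2 = (1/3 + 8/7)**2 = (31/21)**2 = 961/441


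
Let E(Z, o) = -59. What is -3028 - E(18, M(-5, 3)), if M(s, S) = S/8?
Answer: -2969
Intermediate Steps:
M(s, S) = S/8 (M(s, S) = S*(1/8) = S/8)
-3028 - E(18, M(-5, 3)) = -3028 - 1*(-59) = -3028 + 59 = -2969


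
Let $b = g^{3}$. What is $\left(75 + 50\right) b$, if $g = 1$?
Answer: $125$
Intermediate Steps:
$b = 1$ ($b = 1^{3} = 1$)
$\left(75 + 50\right) b = \left(75 + 50\right) 1 = 125 \cdot 1 = 125$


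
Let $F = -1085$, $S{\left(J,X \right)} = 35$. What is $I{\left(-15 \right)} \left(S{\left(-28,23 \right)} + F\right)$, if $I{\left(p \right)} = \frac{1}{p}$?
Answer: $70$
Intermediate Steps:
$I{\left(-15 \right)} \left(S{\left(-28,23 \right)} + F\right) = \frac{35 - 1085}{-15} = \left(- \frac{1}{15}\right) \left(-1050\right) = 70$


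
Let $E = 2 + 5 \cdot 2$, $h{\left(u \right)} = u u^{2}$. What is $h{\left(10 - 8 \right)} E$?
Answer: $96$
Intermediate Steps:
$h{\left(u \right)} = u^{3}$
$E = 12$ ($E = 2 + 10 = 12$)
$h{\left(10 - 8 \right)} E = \left(10 - 8\right)^{3} \cdot 12 = 2^{3} \cdot 12 = 8 \cdot 12 = 96$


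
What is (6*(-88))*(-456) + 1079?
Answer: 241847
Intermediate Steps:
(6*(-88))*(-456) + 1079 = -528*(-456) + 1079 = 240768 + 1079 = 241847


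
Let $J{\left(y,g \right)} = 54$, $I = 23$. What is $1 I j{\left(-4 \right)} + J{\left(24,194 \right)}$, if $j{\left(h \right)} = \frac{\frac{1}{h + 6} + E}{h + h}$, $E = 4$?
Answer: $\frac{657}{16} \approx 41.063$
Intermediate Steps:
$j{\left(h \right)} = \frac{4 + \frac{1}{6 + h}}{2 h}$ ($j{\left(h \right)} = \frac{\frac{1}{h + 6} + 4}{h + h} = \frac{\frac{1}{6 + h} + 4}{2 h} = \left(4 + \frac{1}{6 + h}\right) \frac{1}{2 h} = \frac{4 + \frac{1}{6 + h}}{2 h}$)
$1 I j{\left(-4 \right)} + J{\left(24,194 \right)} = 1 \cdot 23 \frac{25 + 4 \left(-4\right)}{2 \left(-4\right) \left(6 - 4\right)} + 54 = 23 \cdot \frac{1}{2} \left(- \frac{1}{4}\right) \frac{1}{2} \left(25 - 16\right) + 54 = 23 \cdot \frac{1}{2} \left(- \frac{1}{4}\right) \frac{1}{2} \cdot 9 + 54 = 23 \left(- \frac{9}{16}\right) + 54 = - \frac{207}{16} + 54 = \frac{657}{16}$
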